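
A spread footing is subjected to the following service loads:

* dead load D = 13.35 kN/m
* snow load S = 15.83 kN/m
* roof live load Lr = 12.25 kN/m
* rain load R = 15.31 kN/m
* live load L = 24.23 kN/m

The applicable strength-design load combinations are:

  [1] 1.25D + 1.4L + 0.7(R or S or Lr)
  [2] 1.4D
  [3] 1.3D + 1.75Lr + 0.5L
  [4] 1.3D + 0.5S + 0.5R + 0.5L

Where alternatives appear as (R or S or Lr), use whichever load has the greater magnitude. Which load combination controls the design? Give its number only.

(R or S or Lr) → S = 15.83 kN/m.
[1] 1.25(13.35) + 1.4(24.23) + 0.7(15.83) = 16.69 + 33.92 + 11.08 = 61.69
[2] 1.4(13.35) = 18.69
[3] 1.3(13.35) + 1.75(12.25) + 0.5(24.23) = 50.91
[4] 1.3(13.35) + 0.5(15.83) + 0.5(15.31) + 0.5(24.23) = 45.04
The largest value is 61.69 kN/m from combination 1.

Combination 1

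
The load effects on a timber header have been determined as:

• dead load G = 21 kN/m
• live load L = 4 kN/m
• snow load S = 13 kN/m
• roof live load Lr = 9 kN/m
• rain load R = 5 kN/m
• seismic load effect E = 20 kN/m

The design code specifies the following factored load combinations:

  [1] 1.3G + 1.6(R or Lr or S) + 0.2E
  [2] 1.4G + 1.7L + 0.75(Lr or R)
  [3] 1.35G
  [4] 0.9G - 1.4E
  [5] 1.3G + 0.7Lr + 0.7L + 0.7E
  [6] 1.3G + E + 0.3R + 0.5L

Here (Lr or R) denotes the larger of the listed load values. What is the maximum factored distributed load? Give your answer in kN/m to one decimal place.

(R or Lr or S) → S = 13 kN/m; (Lr or R) → Lr = 9 kN/m.
[1] 1.3(21) + 1.6(13) + 0.2(20) = 52.1
[2] 1.4(21) + 1.7(4) + 0.75(9) = 43.0
[3] 1.35(21) = 28.4
[4] 0.9(21) - 1.4(20) = -9.1
[5] 1.3(21) + 0.7(9) + 0.7(4) + 0.7(20) = 50.4
[6] 1.3(21) + 1.0(20) + 0.3(5) + 0.5(4) = 50.8
The controlling combination is 1, giving 52.1 kN/m.

52.1 kN/m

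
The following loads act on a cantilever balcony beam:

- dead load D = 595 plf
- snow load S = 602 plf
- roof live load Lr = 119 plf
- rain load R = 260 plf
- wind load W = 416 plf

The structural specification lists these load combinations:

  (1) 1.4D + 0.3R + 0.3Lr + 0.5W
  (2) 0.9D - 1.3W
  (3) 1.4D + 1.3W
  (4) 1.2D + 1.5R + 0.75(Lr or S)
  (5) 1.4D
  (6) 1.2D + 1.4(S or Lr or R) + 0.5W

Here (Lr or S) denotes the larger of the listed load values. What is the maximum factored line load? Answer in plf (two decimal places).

1764.80 plf

(Lr or S) → S = 602 plf; (S or Lr or R) → S = 602 plf.
(1) 1.4(595) + 0.3(260) + 0.3(119) + 0.5(416) = 833.00 + 78.00 + 35.70 + 208.00 = 1154.70
(2) 0.9(595) - 1.3(416) = 535.50 - 540.80 = -5.30
(3) 1.4(595) + 1.3(416) = 833.00 + 540.80 = 1373.80
(4) 1.2(595) + 1.5(260) + 0.75(602) = 714.00 + 390.00 + 451.50 = 1555.50
(5) 1.4(595) = 833.00
(6) 1.2(595) + 1.4(602) + 0.5(416) = 714.00 + 842.80 + 208.00 = 1764.80
Maximum is from combination 6.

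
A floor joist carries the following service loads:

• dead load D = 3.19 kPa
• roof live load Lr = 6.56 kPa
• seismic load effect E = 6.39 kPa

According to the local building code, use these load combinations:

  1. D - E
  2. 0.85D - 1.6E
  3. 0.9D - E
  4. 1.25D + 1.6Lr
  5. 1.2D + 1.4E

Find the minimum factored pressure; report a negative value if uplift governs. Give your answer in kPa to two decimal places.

1. 1.0(3.19) - 1.0(6.39) = -3.20
2. 0.85(3.19) - 1.6(6.39) = -7.51
3. 0.9(3.19) - 1.0(6.39) = -3.52
4. 1.25(3.19) + 1.6(6.56) = 14.48
5. 1.2(3.19) + 1.4(6.39) = 12.77
Combination 2 gives the minimum: -7.51 kPa.

-7.51 kPa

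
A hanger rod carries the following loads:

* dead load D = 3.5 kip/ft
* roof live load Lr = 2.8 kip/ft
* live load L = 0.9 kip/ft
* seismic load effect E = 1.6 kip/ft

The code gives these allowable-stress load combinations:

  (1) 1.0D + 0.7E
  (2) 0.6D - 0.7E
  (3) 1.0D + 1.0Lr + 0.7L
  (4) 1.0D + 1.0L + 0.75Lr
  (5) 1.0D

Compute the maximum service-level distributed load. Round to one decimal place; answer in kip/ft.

(1) 1.0(3.5) + 0.7(1.6) = 3.5 + 1.1 = 4.6
(2) 0.6(3.5) - 0.7(1.6) = 2.1 - 1.1 = 1.0
(3) 1.0(3.5) + 1.0(2.8) + 0.7(0.9) = 3.5 + 2.8 + 0.6 = 6.9
(4) 1.0(3.5) + 1.0(0.9) + 0.75(2.8) = 3.5 + 0.9 + 2.1 = 6.5
(5) 1.0(3.5) = 3.5
Combination 3 governs: w = 6.9 kip/ft.

6.9 kip/ft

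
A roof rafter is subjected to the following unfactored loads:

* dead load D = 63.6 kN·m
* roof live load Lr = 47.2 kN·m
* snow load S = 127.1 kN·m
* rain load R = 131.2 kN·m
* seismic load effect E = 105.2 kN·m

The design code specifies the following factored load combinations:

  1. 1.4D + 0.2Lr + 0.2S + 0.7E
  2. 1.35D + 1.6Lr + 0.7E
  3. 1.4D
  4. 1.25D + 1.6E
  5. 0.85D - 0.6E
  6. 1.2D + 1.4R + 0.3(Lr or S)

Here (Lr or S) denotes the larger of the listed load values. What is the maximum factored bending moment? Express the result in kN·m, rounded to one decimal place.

(Lr or S) → S = 127.1 kN·m.
1. 1.4(63.6) + 0.2(47.2) + 0.2(127.1) + 0.7(105.2) = 197.5
2. 1.35(63.6) + 1.6(47.2) + 0.7(105.2) = 85.9 + 75.5 + 73.6 = 235.0
3. 1.4(63.6) = 89.0
4. 1.25(63.6) + 1.6(105.2) = 79.5 + 168.3 = 247.8
5. 0.85(63.6) - 0.6(105.2) = -9.1
6. 1.2(63.6) + 1.4(131.2) + 0.3(127.1) = 76.3 + 183.7 + 38.1 = 298.1
Maximum is from combination 6.

298.1 kN·m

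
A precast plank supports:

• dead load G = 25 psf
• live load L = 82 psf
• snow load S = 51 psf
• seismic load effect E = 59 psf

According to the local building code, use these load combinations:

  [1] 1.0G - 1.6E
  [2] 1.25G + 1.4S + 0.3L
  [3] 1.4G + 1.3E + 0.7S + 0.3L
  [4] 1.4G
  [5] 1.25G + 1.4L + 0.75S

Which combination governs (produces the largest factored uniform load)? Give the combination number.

[1] 1.0(25) - 1.6(59) = -69.4
[2] 1.25(25) + 1.4(51) + 0.3(82) = 127.3
[3] 1.4(25) + 1.3(59) + 0.7(51) + 0.3(82) = 172.0
[4] 1.4(25) = 35.0
[5] 1.25(25) + 1.4(82) + 0.75(51) = 184.3
The largest value is 184.3 psf from combination 5.

Combination 5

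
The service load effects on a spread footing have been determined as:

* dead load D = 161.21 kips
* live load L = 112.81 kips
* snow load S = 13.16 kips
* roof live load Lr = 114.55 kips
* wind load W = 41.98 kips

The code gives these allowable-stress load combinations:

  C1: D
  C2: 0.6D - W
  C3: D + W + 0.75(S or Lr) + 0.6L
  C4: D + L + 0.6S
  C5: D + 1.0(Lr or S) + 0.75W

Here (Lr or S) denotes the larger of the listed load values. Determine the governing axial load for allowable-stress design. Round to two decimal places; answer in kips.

356.79 kips

(S or Lr) → Lr = 114.55 kips; (Lr or S) → Lr = 114.55 kips.
C1: 1.0(161.21) = 161.21
C2: 0.6(161.21) - 1.0(41.98) = 54.75
C3: 1.0(161.21) + 1.0(41.98) + 0.75(114.55) + 0.6(112.81) = 356.79
C4: 1.0(161.21) + 1.0(112.81) + 0.6(13.16) = 281.92
C5: 1.0(161.21) + 1.0(114.55) + 0.75(41.98) = 307.25
Maximum is from combination 3.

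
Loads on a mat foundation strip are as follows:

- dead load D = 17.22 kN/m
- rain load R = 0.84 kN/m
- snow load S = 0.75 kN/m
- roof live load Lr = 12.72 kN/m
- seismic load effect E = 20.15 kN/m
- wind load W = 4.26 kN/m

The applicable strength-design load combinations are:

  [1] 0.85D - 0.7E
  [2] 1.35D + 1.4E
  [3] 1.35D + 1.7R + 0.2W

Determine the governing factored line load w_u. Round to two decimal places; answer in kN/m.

[1] 0.85(17.22) - 0.7(20.15) = 0.53
[2] 1.35(17.22) + 1.4(20.15) = 51.46
[3] 1.35(17.22) + 1.7(0.84) + 0.2(4.26) = 25.53
The controlling combination is 2, giving 51.46 kN/m.

51.46 kN/m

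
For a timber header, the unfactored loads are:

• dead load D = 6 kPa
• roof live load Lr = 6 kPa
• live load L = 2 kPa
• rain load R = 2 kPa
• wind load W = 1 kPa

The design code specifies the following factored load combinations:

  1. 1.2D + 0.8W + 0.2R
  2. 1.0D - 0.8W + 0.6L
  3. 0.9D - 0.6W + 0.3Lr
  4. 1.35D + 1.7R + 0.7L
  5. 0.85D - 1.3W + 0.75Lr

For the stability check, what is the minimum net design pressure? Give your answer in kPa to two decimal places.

6.40 kPa

1. 1.2(6) + 0.8(1) + 0.2(2) = 7.20 + 0.80 + 0.40 = 8.40
2. 1.0(6) - 0.8(1) + 0.6(2) = 6.00 - 0.80 + 1.20 = 6.40
3. 0.9(6) - 0.6(1) + 0.3(6) = 5.40 - 0.60 + 1.80 = 6.60
4. 1.35(6) + 1.7(2) + 0.7(2) = 8.10 + 3.40 + 1.40 = 12.90
5. 0.85(6) - 1.3(1) + 0.75(6) = 5.10 - 1.30 + 4.50 = 8.30
Combination 2 gives the minimum: 6.40 kPa.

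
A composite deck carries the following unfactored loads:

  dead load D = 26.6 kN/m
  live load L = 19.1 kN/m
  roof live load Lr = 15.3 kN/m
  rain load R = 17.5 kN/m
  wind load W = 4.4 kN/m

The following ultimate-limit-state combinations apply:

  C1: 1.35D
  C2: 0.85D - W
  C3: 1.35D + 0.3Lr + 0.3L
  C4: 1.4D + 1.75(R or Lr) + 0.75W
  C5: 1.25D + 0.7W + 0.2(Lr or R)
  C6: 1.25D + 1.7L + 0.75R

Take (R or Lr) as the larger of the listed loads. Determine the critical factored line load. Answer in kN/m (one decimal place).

(R or Lr) → R = 17.5 kN/m; (Lr or R) → R = 17.5 kN/m.
C1: 1.35(26.6) = 35.9
C2: 0.85(26.6) - 1.0(4.4) = 22.6 - 4.4 = 18.2
C3: 1.35(26.6) + 0.3(15.3) + 0.3(19.1) = 35.9 + 4.6 + 5.7 = 46.2
C4: 1.4(26.6) + 1.75(17.5) + 0.75(4.4) = 71.2
C5: 1.25(26.6) + 0.7(4.4) + 0.2(17.5) = 39.8
C6: 1.25(26.6) + 1.7(19.1) + 0.75(17.5) = 78.8
The controlling combination is 6, giving 78.8 kN/m.

78.8 kN/m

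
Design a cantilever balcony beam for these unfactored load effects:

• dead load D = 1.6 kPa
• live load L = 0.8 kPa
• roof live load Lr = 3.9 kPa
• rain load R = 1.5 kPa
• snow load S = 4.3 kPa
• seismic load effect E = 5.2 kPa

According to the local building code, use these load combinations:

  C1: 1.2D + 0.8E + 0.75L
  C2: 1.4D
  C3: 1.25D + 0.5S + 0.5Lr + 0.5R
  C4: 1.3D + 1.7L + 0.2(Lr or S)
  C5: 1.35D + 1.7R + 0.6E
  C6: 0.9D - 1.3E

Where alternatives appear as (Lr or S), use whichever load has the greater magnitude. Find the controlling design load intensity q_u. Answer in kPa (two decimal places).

7.83 kPa

(Lr or S) → S = 4.3 kPa.
C1: 1.2(1.6) + 0.8(5.2) + 0.75(0.8) = 1.92 + 4.16 + 0.60 = 6.68
C2: 1.4(1.6) = 2.24
C3: 1.25(1.6) + 0.5(4.3) + 0.5(3.9) + 0.5(1.5) = 2.00 + 2.15 + 1.95 + 0.75 = 6.85
C4: 1.3(1.6) + 1.7(0.8) + 0.2(4.3) = 2.08 + 1.36 + 0.86 = 4.30
C5: 1.35(1.6) + 1.7(1.5) + 0.6(5.2) = 2.16 + 2.55 + 3.12 = 7.83
C6: 0.9(1.6) - 1.3(5.2) = 1.44 - 6.76 = -5.32
Maximum is from combination 5.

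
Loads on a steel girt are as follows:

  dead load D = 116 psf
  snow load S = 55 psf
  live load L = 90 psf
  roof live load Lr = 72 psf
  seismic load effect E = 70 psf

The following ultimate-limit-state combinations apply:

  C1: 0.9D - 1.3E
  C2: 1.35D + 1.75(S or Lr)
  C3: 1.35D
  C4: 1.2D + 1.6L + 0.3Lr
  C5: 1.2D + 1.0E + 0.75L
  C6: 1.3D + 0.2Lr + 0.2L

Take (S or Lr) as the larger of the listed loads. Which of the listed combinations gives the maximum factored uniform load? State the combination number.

(S or Lr) → Lr = 72 psf.
C1: 0.9(116) - 1.3(70) = 104.40 - 91.00 = 13.40
C2: 1.35(116) + 1.75(72) = 156.60 + 126.00 = 282.60
C3: 1.35(116) = 156.60
C4: 1.2(116) + 1.6(90) + 0.3(72) = 139.20 + 144.00 + 21.60 = 304.80
C5: 1.2(116) + 1.0(70) + 0.75(90) = 139.20 + 70.00 + 67.50 = 276.70
C6: 1.3(116) + 0.2(72) + 0.2(90) = 150.80 + 14.40 + 18.00 = 183.20
The largest value is 304.80 psf from combination 4.

Combination 4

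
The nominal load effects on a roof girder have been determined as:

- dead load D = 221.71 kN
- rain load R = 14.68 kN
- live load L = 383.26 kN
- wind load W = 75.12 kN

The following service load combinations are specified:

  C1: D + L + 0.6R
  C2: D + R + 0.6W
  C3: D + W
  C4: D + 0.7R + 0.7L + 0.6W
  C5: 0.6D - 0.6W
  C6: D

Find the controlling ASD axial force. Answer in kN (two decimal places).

C1: 1.0(221.71) + 1.0(383.26) + 0.6(14.68) = 613.78
C2: 1.0(221.71) + 1.0(14.68) + 0.6(75.12) = 281.46
C3: 1.0(221.71) + 1.0(75.12) = 296.83
C4: 1.0(221.71) + 0.7(14.68) + 0.7(383.26) + 0.6(75.12) = 545.34
C5: 0.6(221.71) - 0.6(75.12) = 87.95
C6: 1.0(221.71) = 221.71
The controlling combination is 1, giving 613.78 kN.

613.78 kN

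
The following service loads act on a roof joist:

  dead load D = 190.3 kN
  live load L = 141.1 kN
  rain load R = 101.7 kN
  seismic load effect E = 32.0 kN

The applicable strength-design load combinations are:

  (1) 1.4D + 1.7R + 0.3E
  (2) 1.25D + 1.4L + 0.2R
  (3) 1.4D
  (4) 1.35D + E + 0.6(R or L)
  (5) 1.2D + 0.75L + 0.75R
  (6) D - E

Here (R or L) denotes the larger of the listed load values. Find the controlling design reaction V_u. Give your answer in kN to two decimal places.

(R or L) → L = 141.1 kN.
(1) 1.4(190.3) + 1.7(101.7) + 0.3(32.0) = 266.42 + 172.89 + 9.60 = 448.91
(2) 1.25(190.3) + 1.4(141.1) + 0.2(101.7) = 237.88 + 197.54 + 20.34 = 455.76
(3) 1.4(190.3) = 266.42
(4) 1.35(190.3) + 1.0(32.0) + 0.6(141.1) = 256.91 + 32.00 + 84.66 = 373.57
(5) 1.2(190.3) + 0.75(141.1) + 0.75(101.7) = 410.46
(6) 1.0(190.3) - 1.0(32.0) = 190.30 - 32.00 = 158.30
Combination 2 governs: V_u = 455.76 kN.

455.76 kN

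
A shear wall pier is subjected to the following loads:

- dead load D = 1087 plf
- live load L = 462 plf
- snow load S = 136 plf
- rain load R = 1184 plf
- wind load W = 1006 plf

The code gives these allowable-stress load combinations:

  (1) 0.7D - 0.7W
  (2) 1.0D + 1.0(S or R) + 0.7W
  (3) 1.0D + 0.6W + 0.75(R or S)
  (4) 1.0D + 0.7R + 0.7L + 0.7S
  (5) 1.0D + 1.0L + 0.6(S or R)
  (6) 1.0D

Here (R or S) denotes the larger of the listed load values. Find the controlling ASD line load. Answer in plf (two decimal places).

2975.20 plf

(S or R) → R = 1184 plf; (R or S) → R = 1184 plf.
(1) 0.7(1087) - 0.7(1006) = 760.90 - 704.20 = 56.70
(2) 1.0(1087) + 1.0(1184) + 0.7(1006) = 1087.00 + 1184.00 + 704.20 = 2975.20
(3) 1.0(1087) + 0.6(1006) + 0.75(1184) = 1087.00 + 603.60 + 888.00 = 2578.60
(4) 1.0(1087) + 0.7(1184) + 0.7(462) + 0.7(136) = 1087.00 + 828.80 + 323.40 + 95.20 = 2334.40
(5) 1.0(1087) + 1.0(462) + 0.6(1184) = 1087.00 + 462.00 + 710.40 = 2259.40
(6) 1.0(1087) = 1087.00
Maximum is from combination 2.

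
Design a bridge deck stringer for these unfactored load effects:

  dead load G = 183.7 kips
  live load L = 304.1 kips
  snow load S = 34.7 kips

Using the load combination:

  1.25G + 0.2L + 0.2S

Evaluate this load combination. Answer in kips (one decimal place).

1.25(183.7) + 0.2(304.1) + 0.2(34.7) = 297.4
P_u = 297.4 kips.

297.4 kips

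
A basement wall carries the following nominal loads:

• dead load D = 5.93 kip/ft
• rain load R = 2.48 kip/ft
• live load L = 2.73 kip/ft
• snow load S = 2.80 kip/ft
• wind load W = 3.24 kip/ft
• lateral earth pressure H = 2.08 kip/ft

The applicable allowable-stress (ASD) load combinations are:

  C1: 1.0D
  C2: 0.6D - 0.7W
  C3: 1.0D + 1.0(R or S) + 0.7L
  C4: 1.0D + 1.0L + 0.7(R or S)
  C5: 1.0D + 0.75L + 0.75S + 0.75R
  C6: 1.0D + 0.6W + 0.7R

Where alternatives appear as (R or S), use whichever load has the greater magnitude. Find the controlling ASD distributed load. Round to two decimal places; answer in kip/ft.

11.94 kip/ft

(R or S) → S = 2.80 kip/ft.
C1: 1.0(5.93) = 5.93
C2: 0.6(5.93) - 0.7(3.24) = 1.29
C3: 1.0(5.93) + 1.0(2.80) + 0.7(2.73) = 10.64
C4: 1.0(5.93) + 1.0(2.73) + 0.7(2.80) = 10.62
C5: 1.0(5.93) + 0.75(2.73) + 0.75(2.80) + 0.75(2.48) = 11.94
C6: 1.0(5.93) + 0.6(3.24) + 0.7(2.48) = 9.61
The controlling combination is 5, giving 11.94 kip/ft.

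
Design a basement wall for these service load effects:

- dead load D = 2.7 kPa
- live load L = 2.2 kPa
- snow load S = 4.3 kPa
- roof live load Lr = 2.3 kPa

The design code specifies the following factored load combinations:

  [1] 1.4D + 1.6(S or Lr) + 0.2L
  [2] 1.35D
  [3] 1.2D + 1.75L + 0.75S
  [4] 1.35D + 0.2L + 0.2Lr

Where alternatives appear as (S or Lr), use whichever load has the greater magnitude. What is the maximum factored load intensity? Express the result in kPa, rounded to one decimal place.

11.1 kPa

(S or Lr) → S = 4.3 kPa.
[1] 1.4(2.7) + 1.6(4.3) + 0.2(2.2) = 11.1
[2] 1.35(2.7) = 3.6
[3] 1.2(2.7) + 1.75(2.2) + 0.75(4.3) = 10.3
[4] 1.35(2.7) + 0.2(2.2) + 0.2(2.3) = 4.5
Maximum is from combination 1.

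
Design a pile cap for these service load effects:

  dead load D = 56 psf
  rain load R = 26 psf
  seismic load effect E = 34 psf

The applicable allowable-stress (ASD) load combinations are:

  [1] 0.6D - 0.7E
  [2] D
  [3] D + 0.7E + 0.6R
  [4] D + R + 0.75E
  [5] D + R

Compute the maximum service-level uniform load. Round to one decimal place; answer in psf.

[1] 0.6(56) - 0.7(34) = 33.6 - 23.8 = 9.8
[2] 1.0(56) = 56.0
[3] 1.0(56) + 0.7(34) + 0.6(26) = 56.0 + 23.8 + 15.6 = 95.4
[4] 1.0(56) + 1.0(26) + 0.75(34) = 56.0 + 26.0 + 25.5 = 107.5
[5] 1.0(56) + 1.0(26) = 56.0 + 26.0 = 82.0
Combination 4 governs: q = 107.5 psf.

107.5 psf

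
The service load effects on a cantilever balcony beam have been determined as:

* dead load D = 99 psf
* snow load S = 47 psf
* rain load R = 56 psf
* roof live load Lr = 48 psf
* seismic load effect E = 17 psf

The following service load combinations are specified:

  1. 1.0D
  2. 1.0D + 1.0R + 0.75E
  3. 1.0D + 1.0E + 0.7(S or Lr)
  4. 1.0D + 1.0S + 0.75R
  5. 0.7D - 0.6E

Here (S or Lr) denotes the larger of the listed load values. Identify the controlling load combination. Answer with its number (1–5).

Combination 4

(S or Lr) → Lr = 48 psf.
1. 1.0(99) = 99.00
2. 1.0(99) + 1.0(56) + 0.75(17) = 167.75
3. 1.0(99) + 1.0(17) + 0.7(48) = 149.60
4. 1.0(99) + 1.0(47) + 0.75(56) = 188.00
5. 0.7(99) - 0.6(17) = 59.10
The largest value is 188.00 psf from combination 4.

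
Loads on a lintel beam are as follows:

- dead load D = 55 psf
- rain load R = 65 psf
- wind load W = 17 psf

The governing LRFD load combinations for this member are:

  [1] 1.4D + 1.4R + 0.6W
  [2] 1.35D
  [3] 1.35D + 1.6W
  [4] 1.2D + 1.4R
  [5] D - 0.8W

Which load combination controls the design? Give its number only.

[1] 1.4(55) + 1.4(65) + 0.6(17) = 77.0 + 91.0 + 10.2 = 178.2
[2] 1.35(55) = 74.3
[3] 1.35(55) + 1.6(17) = 74.3 + 27.2 = 101.5
[4] 1.2(55) + 1.4(65) = 66.0 + 91.0 = 157.0
[5] 1.0(55) - 0.8(17) = 55.0 - 13.6 = 41.4
The largest value is 178.2 psf from combination 1.

Combination 1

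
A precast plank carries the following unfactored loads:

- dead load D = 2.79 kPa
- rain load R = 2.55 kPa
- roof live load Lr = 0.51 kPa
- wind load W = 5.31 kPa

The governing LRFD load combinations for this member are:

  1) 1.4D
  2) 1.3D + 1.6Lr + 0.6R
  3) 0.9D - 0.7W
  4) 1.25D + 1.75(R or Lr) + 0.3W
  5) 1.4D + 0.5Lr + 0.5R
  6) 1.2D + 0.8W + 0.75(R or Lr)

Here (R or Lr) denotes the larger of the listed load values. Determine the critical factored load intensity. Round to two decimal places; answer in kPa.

9.54 kPa

(R or Lr) → R = 2.55 kPa.
1) 1.4(2.79) = 3.91
2) 1.3(2.79) + 1.6(0.51) + 0.6(2.55) = 5.97
3) 0.9(2.79) - 0.7(5.31) = 2.51 - 3.72 = -1.21
4) 1.25(2.79) + 1.75(2.55) + 0.3(5.31) = 3.49 + 4.46 + 1.59 = 9.54
5) 1.4(2.79) + 0.5(0.51) + 0.5(2.55) = 5.44
6) 1.2(2.79) + 0.8(5.31) + 0.75(2.55) = 3.35 + 4.25 + 1.91 = 9.51
Maximum is from combination 4.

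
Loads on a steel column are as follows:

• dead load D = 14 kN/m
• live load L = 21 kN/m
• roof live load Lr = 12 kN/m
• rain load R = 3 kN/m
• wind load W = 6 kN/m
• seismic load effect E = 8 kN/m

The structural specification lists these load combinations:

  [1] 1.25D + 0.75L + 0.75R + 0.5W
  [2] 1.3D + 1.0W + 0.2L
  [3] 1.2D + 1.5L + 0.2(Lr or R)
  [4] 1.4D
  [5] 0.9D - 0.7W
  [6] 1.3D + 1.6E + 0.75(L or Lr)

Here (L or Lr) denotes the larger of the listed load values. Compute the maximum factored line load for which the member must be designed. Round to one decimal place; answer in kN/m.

50.7 kN/m

(Lr or R) → Lr = 12 kN/m; (L or Lr) → L = 21 kN/m.
[1] 1.25(14) + 0.75(21) + 0.75(3) + 0.5(6) = 38.5
[2] 1.3(14) + 1.0(6) + 0.2(21) = 18.2 + 6.0 + 4.2 = 28.4
[3] 1.2(14) + 1.5(21) + 0.2(12) = 16.8 + 31.5 + 2.4 = 50.7
[4] 1.4(14) = 19.6
[5] 0.9(14) - 0.7(6) = 12.6 - 4.2 = 8.4
[6] 1.3(14) + 1.6(8) + 0.75(21) = 18.2 + 12.8 + 15.8 = 46.8
Combination 3 governs: w_u = 50.7 kN/m.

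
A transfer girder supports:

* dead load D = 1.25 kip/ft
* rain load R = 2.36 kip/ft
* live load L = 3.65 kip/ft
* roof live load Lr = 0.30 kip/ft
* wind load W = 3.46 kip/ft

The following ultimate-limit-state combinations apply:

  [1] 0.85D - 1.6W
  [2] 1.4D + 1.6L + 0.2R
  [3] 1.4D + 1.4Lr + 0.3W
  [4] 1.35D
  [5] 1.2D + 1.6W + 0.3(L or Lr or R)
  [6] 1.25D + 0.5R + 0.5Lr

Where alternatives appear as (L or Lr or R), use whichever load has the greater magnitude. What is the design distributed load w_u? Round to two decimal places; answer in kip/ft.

(L or Lr or R) → L = 3.65 kip/ft.
[1] 0.85(1.25) - 1.6(3.46) = -4.47
[2] 1.4(1.25) + 1.6(3.65) + 0.2(2.36) = 8.06
[3] 1.4(1.25) + 1.4(0.30) + 0.3(3.46) = 3.21
[4] 1.35(1.25) = 1.69
[5] 1.2(1.25) + 1.6(3.46) + 0.3(3.65) = 8.13
[6] 1.25(1.25) + 0.5(2.36) + 0.5(0.30) = 2.89
Combination 5 governs: w_u = 8.13 kip/ft.

8.13 kip/ft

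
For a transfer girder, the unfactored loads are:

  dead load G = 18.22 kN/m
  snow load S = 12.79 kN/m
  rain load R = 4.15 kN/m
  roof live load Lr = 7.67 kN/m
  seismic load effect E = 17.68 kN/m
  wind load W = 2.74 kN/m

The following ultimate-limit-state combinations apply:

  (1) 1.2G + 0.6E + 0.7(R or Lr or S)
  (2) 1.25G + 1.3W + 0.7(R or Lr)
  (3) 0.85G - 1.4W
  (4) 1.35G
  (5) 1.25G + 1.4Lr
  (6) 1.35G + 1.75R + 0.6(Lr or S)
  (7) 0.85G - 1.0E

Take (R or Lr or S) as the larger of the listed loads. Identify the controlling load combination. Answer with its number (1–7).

(R or Lr or S) → S = 12.79 kN/m; (R or Lr) → Lr = 7.67 kN/m; (Lr or S) → S = 12.79 kN/m.
(1) 1.2(18.22) + 0.6(17.68) + 0.7(12.79) = 41.43
(2) 1.25(18.22) + 1.3(2.74) + 0.7(7.67) = 22.78 + 3.56 + 5.37 = 31.71
(3) 0.85(18.22) - 1.4(2.74) = 15.49 - 3.84 = 11.65
(4) 1.35(18.22) = 24.60
(5) 1.25(18.22) + 1.4(7.67) = 33.51
(6) 1.35(18.22) + 1.75(4.15) + 0.6(12.79) = 24.60 + 7.26 + 7.67 = 39.53
(7) 0.85(18.22) - 1.0(17.68) = 15.49 - 17.68 = -2.19
The largest value is 41.43 kN/m from combination 1.

Combination 1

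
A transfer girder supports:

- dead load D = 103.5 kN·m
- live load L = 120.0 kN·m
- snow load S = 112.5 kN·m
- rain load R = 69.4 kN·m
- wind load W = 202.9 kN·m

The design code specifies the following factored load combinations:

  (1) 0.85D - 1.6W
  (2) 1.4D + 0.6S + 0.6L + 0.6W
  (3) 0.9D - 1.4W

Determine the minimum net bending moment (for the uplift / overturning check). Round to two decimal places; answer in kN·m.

(1) 0.85(103.5) - 1.6(202.9) = -236.67
(2) 1.4(103.5) + 0.6(112.5) + 0.6(120.0) + 0.6(202.9) = 406.14
(3) 0.9(103.5) - 1.4(202.9) = -190.91
Combination 1 gives the minimum: -236.67 kN·m.

-236.67 kN·m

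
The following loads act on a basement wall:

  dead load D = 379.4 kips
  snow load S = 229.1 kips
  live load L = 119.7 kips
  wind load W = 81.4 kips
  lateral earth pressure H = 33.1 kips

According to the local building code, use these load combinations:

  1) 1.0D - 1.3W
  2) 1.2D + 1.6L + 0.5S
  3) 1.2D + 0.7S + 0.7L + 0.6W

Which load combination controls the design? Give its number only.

Combination 2

1) 1.0(379.4) - 1.3(81.4) = 273.6
2) 1.2(379.4) + 1.6(119.7) + 0.5(229.1) = 761.4
3) 1.2(379.4) + 0.7(229.1) + 0.7(119.7) + 0.6(81.4) = 748.3
The largest value is 761.4 kips from combination 2.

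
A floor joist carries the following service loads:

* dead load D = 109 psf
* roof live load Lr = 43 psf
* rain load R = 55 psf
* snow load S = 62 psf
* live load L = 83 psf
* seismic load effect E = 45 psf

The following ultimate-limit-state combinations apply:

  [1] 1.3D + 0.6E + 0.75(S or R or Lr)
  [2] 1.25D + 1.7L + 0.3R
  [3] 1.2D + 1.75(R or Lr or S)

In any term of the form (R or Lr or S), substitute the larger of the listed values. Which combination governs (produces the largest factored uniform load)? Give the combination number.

(S or R or Lr) → S = 62 psf; (R or Lr or S) → S = 62 psf.
[1] 1.3(109) + 0.6(45) + 0.75(62) = 215.20
[2] 1.25(109) + 1.7(83) + 0.3(55) = 293.85
[3] 1.2(109) + 1.75(62) = 239.30
The largest value is 293.85 psf from combination 2.

Combination 2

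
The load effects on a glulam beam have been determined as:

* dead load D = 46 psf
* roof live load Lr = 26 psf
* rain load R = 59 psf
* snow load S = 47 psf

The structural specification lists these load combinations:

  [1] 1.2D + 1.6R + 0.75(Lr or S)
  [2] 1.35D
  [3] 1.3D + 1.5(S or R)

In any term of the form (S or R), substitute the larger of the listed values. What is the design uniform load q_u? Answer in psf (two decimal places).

184.85 psf

(Lr or S) → S = 47 psf; (S or R) → R = 59 psf.
[1] 1.2(46) + 1.6(59) + 0.75(47) = 55.20 + 94.40 + 35.25 = 184.85
[2] 1.35(46) = 62.10
[3] 1.3(46) + 1.5(59) = 59.80 + 88.50 = 148.30
Maximum is from combination 1.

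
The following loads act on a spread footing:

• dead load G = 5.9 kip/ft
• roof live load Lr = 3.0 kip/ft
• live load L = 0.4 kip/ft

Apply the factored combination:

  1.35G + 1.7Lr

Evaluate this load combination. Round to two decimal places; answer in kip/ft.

13.07 kip/ft

1.35(5.9) + 1.7(3.0) = 13.07
w_u = 13.07 kip/ft.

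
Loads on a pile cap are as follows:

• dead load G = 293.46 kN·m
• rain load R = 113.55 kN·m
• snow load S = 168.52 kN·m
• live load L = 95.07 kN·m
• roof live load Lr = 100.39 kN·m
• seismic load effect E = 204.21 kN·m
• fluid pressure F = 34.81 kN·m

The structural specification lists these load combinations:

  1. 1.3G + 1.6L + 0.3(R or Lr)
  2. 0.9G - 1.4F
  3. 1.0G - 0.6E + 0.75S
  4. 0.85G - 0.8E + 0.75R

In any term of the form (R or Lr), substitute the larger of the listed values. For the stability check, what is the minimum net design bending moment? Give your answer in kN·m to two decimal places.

171.24 kN·m

(R or Lr) → R = 113.55 kN·m.
1. 1.3(293.46) + 1.6(95.07) + 0.3(113.55) = 567.68
2. 0.9(293.46) - 1.4(34.81) = 215.38
3. 1.0(293.46) - 0.6(204.21) + 0.75(168.52) = 297.32
4. 0.85(293.46) - 0.8(204.21) + 0.75(113.55) = 171.24
Combination 4 gives the minimum: 171.24 kN·m.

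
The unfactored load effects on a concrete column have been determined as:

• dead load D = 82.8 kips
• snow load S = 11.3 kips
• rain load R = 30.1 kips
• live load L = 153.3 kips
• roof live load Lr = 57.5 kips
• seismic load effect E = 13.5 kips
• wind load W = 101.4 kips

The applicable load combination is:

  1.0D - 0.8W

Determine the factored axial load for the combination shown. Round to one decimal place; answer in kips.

1.7 kips

1.0(82.8) - 0.8(101.4) = 82.8 - 81.1 = 1.7
P_u = 1.7 kips.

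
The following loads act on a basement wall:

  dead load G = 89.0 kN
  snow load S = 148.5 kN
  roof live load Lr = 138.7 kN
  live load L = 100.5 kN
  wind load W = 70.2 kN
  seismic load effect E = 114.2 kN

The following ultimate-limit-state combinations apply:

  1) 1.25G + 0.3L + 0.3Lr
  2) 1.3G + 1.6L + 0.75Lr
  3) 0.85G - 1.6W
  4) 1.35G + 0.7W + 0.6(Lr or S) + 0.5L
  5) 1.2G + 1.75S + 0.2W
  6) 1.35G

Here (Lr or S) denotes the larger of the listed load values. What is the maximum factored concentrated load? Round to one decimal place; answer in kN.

380.7 kN

(Lr or S) → S = 148.5 kN.
1) 1.25(89.0) + 0.3(100.5) + 0.3(138.7) = 183.0
2) 1.3(89.0) + 1.6(100.5) + 0.75(138.7) = 115.7 + 160.8 + 104.0 = 380.5
3) 0.85(89.0) - 1.6(70.2) = -36.7
4) 1.35(89.0) + 0.7(70.2) + 0.6(148.5) + 0.5(100.5) = 308.6
5) 1.2(89.0) + 1.75(148.5) + 0.2(70.2) = 106.8 + 259.9 + 14.0 = 380.7
6) 1.35(89.0) = 120.2
The controlling combination is 5, giving 380.7 kN.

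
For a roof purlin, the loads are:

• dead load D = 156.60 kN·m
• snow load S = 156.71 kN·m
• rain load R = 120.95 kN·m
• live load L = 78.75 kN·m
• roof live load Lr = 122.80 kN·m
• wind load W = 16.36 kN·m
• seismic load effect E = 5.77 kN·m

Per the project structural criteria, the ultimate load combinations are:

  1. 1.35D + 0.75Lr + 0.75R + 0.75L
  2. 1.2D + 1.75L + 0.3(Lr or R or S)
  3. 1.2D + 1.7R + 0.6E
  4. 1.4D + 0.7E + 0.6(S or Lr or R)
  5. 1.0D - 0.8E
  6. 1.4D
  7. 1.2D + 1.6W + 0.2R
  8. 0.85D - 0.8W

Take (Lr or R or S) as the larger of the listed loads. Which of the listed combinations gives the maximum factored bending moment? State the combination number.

Combination 1

(Lr or R or S) → S = 156.71 kN·m; (S or Lr or R) → S = 156.71 kN·m.
1. 1.35(156.60) + 0.75(122.80) + 0.75(120.95) + 0.75(78.75) = 453.29
2. 1.2(156.60) + 1.75(78.75) + 0.3(156.71) = 372.75
3. 1.2(156.60) + 1.7(120.95) + 0.6(5.77) = 397.00
4. 1.4(156.60) + 0.7(5.77) + 0.6(156.71) = 317.31
5. 1.0(156.60) - 0.8(5.77) = 151.98
6. 1.4(156.60) = 219.24
7. 1.2(156.60) + 1.6(16.36) + 0.2(120.95) = 238.29
8. 0.85(156.60) - 0.8(16.36) = 120.02
The largest value is 453.29 kN·m from combination 1.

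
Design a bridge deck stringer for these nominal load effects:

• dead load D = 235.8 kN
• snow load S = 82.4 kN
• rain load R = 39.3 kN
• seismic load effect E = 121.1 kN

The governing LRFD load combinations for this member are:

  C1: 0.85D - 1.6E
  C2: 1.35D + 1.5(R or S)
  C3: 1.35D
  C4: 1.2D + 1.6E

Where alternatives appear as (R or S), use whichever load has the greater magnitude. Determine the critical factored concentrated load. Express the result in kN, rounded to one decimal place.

476.7 kN

(R or S) → S = 82.4 kN.
C1: 0.85(235.8) - 1.6(121.1) = 6.7
C2: 1.35(235.8) + 1.5(82.4) = 441.9
C3: 1.35(235.8) = 318.3
C4: 1.2(235.8) + 1.6(121.1) = 476.7
The controlling combination is 4, giving 476.7 kN.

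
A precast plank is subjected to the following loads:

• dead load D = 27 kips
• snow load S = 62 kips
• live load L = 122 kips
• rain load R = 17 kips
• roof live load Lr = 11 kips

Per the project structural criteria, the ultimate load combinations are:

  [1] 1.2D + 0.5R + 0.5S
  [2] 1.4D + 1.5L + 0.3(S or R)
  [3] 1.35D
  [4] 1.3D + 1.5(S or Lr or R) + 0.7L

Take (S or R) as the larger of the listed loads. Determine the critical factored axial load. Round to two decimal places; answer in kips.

239.40 kips

(S or R) → S = 62 kips; (S or Lr or R) → S = 62 kips.
[1] 1.2(27) + 0.5(17) + 0.5(62) = 32.40 + 8.50 + 31.00 = 71.90
[2] 1.4(27) + 1.5(122) + 0.3(62) = 37.80 + 183.00 + 18.60 = 239.40
[3] 1.35(27) = 36.45
[4] 1.3(27) + 1.5(62) + 0.7(122) = 35.10 + 93.00 + 85.40 = 213.50
Maximum is from combination 2.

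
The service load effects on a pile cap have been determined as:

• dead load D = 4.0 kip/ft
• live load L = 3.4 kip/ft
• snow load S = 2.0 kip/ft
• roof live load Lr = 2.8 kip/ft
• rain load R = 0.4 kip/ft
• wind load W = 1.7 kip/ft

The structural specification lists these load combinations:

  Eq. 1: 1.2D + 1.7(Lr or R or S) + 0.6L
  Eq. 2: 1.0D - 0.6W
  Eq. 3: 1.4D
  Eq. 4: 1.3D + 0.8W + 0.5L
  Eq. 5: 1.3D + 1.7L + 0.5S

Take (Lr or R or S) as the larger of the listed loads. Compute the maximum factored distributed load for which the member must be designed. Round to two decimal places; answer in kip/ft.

11.98 kip/ft

(Lr or R or S) → Lr = 2.8 kip/ft.
Eq. 1: 1.2(4.0) + 1.7(2.8) + 0.6(3.4) = 11.60
Eq. 2: 1.0(4.0) - 0.6(1.7) = 2.98
Eq. 3: 1.4(4.0) = 5.60
Eq. 4: 1.3(4.0) + 0.8(1.7) + 0.5(3.4) = 8.26
Eq. 5: 1.3(4.0) + 1.7(3.4) + 0.5(2.0) = 11.98
Maximum is from combination 5.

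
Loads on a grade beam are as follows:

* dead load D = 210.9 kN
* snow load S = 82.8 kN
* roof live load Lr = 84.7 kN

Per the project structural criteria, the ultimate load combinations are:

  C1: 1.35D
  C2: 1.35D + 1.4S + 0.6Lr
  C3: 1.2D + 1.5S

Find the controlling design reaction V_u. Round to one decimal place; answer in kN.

451.5 kN

C1: 1.35(210.9) = 284.7
C2: 1.35(210.9) + 1.4(82.8) + 0.6(84.7) = 451.5
C3: 1.2(210.9) + 1.5(82.8) = 377.3
Maximum is from combination 2.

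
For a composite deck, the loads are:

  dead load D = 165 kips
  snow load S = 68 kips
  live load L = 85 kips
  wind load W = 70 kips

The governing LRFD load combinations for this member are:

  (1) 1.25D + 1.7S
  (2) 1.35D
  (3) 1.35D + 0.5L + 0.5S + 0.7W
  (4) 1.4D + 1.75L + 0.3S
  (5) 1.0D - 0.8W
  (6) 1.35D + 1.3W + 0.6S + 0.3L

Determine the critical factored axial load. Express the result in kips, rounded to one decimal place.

400.2 kips

(1) 1.25(165) + 1.7(68) = 321.9
(2) 1.35(165) = 222.8
(3) 1.35(165) + 0.5(85) + 0.5(68) + 0.7(70) = 348.3
(4) 1.4(165) + 1.75(85) + 0.3(68) = 400.2
(5) 1.0(165) - 0.8(70) = 109.0
(6) 1.35(165) + 1.3(70) + 0.6(68) + 0.3(85) = 380.1
The controlling combination is 4, giving 400.2 kips.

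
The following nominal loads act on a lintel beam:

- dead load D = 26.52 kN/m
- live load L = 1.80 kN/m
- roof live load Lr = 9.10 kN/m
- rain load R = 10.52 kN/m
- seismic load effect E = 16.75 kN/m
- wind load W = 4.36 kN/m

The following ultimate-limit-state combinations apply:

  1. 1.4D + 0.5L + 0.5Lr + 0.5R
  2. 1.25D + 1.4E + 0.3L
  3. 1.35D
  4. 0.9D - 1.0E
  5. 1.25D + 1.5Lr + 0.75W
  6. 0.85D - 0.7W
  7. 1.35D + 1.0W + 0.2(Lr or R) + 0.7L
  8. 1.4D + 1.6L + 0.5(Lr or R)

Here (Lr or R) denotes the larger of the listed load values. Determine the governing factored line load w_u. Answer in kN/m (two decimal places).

(Lr or R) → R = 10.52 kN/m.
1. 1.4(26.52) + 0.5(1.80) + 0.5(9.10) + 0.5(10.52) = 37.13 + 0.90 + 4.55 + 5.26 = 47.84
2. 1.25(26.52) + 1.4(16.75) + 0.3(1.80) = 33.15 + 23.45 + 0.54 = 57.14
3. 1.35(26.52) = 35.80
4. 0.9(26.52) - 1.0(16.75) = 23.87 - 16.75 = 7.12
5. 1.25(26.52) + 1.5(9.10) + 0.75(4.36) = 33.15 + 13.65 + 3.27 = 50.07
6. 0.85(26.52) - 0.7(4.36) = 22.54 - 3.05 = 19.49
7. 1.35(26.52) + 1.0(4.36) + 0.2(10.52) + 0.7(1.80) = 43.53
8. 1.4(26.52) + 1.6(1.80) + 0.5(10.52) = 37.13 + 2.88 + 5.26 = 45.27
Combination 2 governs: w_u = 57.14 kN/m.

57.14 kN/m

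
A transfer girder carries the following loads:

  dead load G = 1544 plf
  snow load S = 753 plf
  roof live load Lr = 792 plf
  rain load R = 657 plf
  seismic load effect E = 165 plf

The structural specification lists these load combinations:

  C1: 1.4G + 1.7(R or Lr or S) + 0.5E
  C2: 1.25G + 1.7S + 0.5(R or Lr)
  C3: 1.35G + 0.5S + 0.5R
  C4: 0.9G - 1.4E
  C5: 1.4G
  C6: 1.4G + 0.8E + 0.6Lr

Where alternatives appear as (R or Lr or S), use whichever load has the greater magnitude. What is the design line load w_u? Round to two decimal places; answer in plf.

3606.10 plf

(R or Lr or S) → Lr = 792 plf; (R or Lr) → Lr = 792 plf.
C1: 1.4(1544) + 1.7(792) + 0.5(165) = 3590.50
C2: 1.25(1544) + 1.7(753) + 0.5(792) = 3606.10
C3: 1.35(1544) + 0.5(753) + 0.5(657) = 2789.40
C4: 0.9(1544) - 1.4(165) = 1158.60
C5: 1.4(1544) = 2161.60
C6: 1.4(1544) + 0.8(165) + 0.6(792) = 2768.80
The controlling combination is 2, giving 3606.10 plf.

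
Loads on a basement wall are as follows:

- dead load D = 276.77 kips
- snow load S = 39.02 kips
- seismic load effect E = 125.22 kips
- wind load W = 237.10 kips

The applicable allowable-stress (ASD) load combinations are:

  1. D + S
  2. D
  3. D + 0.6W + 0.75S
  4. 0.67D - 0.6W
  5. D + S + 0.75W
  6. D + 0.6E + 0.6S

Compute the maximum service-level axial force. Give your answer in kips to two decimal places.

493.62 kips

1. 1.0(276.77) + 1.0(39.02) = 276.77 + 39.02 = 315.79
2. 1.0(276.77) = 276.77
3. 1.0(276.77) + 0.6(237.10) + 0.75(39.02) = 276.77 + 142.26 + 29.27 = 448.30
4. 0.67(276.77) - 0.6(237.10) = 185.44 - 142.26 = 43.18
5. 1.0(276.77) + 1.0(39.02) + 0.75(237.10) = 276.77 + 39.02 + 177.83 = 493.62
6. 1.0(276.77) + 0.6(125.22) + 0.6(39.02) = 276.77 + 75.13 + 23.41 = 375.31
Maximum is from combination 5.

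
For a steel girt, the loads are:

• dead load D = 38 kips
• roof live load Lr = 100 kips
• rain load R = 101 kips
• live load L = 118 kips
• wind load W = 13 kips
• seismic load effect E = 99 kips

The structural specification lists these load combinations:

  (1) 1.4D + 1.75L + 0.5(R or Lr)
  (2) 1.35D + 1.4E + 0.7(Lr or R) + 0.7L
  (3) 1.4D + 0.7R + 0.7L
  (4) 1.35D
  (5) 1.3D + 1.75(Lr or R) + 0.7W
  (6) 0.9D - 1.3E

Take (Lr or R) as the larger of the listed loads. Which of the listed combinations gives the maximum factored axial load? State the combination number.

Combination 2

(R or Lr) → R = 101 kips; (Lr or R) → R = 101 kips.
(1) 1.4(38) + 1.75(118) + 0.5(101) = 53.20 + 206.50 + 50.50 = 310.20
(2) 1.35(38) + 1.4(99) + 0.7(101) + 0.7(118) = 51.30 + 138.60 + 70.70 + 82.60 = 343.20
(3) 1.4(38) + 0.7(101) + 0.7(118) = 53.20 + 70.70 + 82.60 = 206.50
(4) 1.35(38) = 51.30
(5) 1.3(38) + 1.75(101) + 0.7(13) = 49.40 + 176.75 + 9.10 = 235.25
(6) 0.9(38) - 1.3(99) = 34.20 - 128.70 = -94.50
The largest value is 343.20 kips from combination 2.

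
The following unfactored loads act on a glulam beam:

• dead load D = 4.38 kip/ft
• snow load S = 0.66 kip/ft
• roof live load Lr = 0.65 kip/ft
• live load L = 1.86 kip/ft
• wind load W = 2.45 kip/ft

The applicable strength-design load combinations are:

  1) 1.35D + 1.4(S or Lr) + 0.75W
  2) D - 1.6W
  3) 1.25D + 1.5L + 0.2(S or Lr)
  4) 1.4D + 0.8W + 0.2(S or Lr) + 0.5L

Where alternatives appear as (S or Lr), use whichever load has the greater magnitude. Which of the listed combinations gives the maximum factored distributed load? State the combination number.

Combination 4

(S or Lr) → S = 0.66 kip/ft.
1) 1.35(4.38) + 1.4(0.66) + 0.75(2.45) = 5.91 + 0.92 + 1.84 = 8.67
2) 1.0(4.38) - 1.6(2.45) = 4.38 - 3.92 = 0.46
3) 1.25(4.38) + 1.5(1.86) + 0.2(0.66) = 5.48 + 2.79 + 0.13 = 8.40
4) 1.4(4.38) + 0.8(2.45) + 0.2(0.66) + 0.5(1.86) = 6.13 + 1.96 + 0.13 + 0.93 = 9.15
The largest value is 9.15 kip/ft from combination 4.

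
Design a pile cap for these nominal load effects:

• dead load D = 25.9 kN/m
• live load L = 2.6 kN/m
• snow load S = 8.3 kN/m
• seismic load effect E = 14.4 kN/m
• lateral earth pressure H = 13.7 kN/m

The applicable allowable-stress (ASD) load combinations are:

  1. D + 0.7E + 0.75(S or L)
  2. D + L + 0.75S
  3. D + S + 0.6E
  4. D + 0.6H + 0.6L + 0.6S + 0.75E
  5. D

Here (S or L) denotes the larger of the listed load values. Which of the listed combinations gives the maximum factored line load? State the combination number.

Combination 4

(S or L) → S = 8.3 kN/m.
1. 1.0(25.9) + 0.7(14.4) + 0.75(8.3) = 42.2
2. 1.0(25.9) + 1.0(2.6) + 0.75(8.3) = 34.7
3. 1.0(25.9) + 1.0(8.3) + 0.6(14.4) = 42.8
4. 1.0(25.9) + 0.6(13.7) + 0.6(2.6) + 0.6(8.3) + 0.75(14.4) = 51.5
5. 1.0(25.9) = 25.9
The largest value is 51.5 kN/m from combination 4.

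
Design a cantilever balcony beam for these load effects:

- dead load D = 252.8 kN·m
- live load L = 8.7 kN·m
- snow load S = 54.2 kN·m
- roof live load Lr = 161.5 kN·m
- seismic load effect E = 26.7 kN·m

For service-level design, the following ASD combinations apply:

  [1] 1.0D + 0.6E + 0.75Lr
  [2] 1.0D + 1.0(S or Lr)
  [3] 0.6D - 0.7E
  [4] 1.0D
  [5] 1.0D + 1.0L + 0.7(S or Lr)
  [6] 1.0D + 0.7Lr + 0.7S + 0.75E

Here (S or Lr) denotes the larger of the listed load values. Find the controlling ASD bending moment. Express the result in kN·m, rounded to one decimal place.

(S or Lr) → Lr = 161.5 kN·m.
[1] 1.0(252.8) + 0.6(26.7) + 0.75(161.5) = 252.8 + 16.0 + 121.1 = 389.9
[2] 1.0(252.8) + 1.0(161.5) = 252.8 + 161.5 = 414.3
[3] 0.6(252.8) - 0.7(26.7) = 151.7 - 18.7 = 133.0
[4] 1.0(252.8) = 252.8
[5] 1.0(252.8) + 1.0(8.7) + 0.7(161.5) = 252.8 + 8.7 + 113.1 = 374.6
[6] 1.0(252.8) + 0.7(161.5) + 0.7(54.2) + 0.75(26.7) = 252.8 + 113.1 + 37.9 + 20.0 = 423.8
The controlling combination is 6, giving 423.8 kN·m.

423.8 kN·m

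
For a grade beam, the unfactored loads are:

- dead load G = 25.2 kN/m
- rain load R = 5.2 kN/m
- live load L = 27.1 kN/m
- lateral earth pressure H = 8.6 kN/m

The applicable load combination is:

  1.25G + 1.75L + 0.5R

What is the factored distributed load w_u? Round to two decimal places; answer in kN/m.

1.25(25.2) + 1.75(27.1) + 0.5(5.2) = 31.50 + 47.43 + 2.60 = 81.53
w_u = 81.53 kN/m.

81.53 kN/m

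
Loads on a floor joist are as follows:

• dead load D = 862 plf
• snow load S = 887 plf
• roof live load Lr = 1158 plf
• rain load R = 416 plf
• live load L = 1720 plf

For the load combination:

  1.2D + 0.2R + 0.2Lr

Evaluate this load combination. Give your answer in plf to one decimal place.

1.2(862) + 0.2(416) + 0.2(1158) = 1034.4 + 83.2 + 231.6 = 1349.2
w_u = 1349.2 plf.

1349.2 plf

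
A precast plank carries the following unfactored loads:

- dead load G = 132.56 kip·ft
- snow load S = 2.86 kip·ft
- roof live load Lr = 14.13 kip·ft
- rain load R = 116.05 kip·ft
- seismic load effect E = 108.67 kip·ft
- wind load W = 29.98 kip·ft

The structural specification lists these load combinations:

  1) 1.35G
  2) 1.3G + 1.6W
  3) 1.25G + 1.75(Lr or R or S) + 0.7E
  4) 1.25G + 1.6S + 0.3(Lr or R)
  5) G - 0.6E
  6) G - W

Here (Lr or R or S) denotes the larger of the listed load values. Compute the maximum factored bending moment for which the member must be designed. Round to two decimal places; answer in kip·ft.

444.86 kip·ft

(Lr or R or S) → R = 116.05 kip·ft; (Lr or R) → R = 116.05 kip·ft.
1) 1.35(132.56) = 178.96
2) 1.3(132.56) + 1.6(29.98) = 220.30
3) 1.25(132.56) + 1.75(116.05) + 0.7(108.67) = 444.86
4) 1.25(132.56) + 1.6(2.86) + 0.3(116.05) = 205.09
5) 1.0(132.56) - 0.6(108.67) = 67.36
6) 1.0(132.56) - 1.0(29.98) = 102.58
Maximum is from combination 3.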